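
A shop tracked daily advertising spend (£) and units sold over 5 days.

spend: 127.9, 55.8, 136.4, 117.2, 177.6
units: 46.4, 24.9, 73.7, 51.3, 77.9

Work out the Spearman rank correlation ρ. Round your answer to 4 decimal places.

Rank spend: 3, 1, 4, 2, 5
Rank units: 2, 1, 4, 3, 5
d = rank(spend) − rank(units): 1, 0, 0, -1, 0; Σd² = 2
ρ = 1 − 6Σd² / [n(n²−1)] = 1 − 6×2 / (5×24) = 1 − 12/120 ≈ 0.9000

0.9000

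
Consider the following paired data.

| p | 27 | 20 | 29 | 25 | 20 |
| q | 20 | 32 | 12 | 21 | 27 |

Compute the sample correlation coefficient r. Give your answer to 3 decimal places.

n = 5, Σp = 121, Σq = 112, Σp² = 2995, Σq² = 2738, Σpq = 2593
nΣpq − ΣpΣq = 12965 − 13552 = -587
nΣp² − (Σp)² = 14975 − 14641 = 334; nΣq² − (Σq)² = 13690 − 12544 = 1146
r = -587 / √(334 × 1146) = -587 / 618.6792 ≈ -0.949

-0.949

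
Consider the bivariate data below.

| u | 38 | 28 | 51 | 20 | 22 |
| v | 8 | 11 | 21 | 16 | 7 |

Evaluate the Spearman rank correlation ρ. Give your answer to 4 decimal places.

0.3000

Rank u: 4, 3, 5, 1, 2
Rank v: 2, 3, 5, 4, 1
d = rank(u) − rank(v): 2, 0, 0, -3, 1; Σd² = 14
ρ = 1 − 6Σd² / [n(n²−1)] = 1 − 6×14 / (5×24) = 1 − 84/120 ≈ 0.3000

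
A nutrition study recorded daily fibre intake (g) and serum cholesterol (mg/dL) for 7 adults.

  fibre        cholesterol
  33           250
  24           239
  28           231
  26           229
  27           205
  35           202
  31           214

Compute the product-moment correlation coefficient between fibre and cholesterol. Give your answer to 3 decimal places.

n = 7, Σx = 204, Σy = 1570, Σx² = 6040, Σy² = 354048, Σxy = 45647
nΣxy − ΣxΣy = 319529 − 320280 = -751
nΣx² − (Σx)² = 42280 − 41616 = 664; nΣy² − (Σy)² = 2478336 − 2464900 = 13436
r = -751 / √(664 × 13436) = -751 / 2986.8887 ≈ -0.251

-0.251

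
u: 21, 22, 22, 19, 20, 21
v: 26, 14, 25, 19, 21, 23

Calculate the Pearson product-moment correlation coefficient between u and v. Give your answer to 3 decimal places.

0.052

n = 6, Σu = 125, Σv = 128, Σu² = 2611, Σv² = 2828, Σuv = 2668
nΣuv − ΣuΣv = 16008 − 16000 = 8
nΣu² − (Σu)² = 15666 − 15625 = 41; nΣv² − (Σv)² = 16968 − 16384 = 584
r = 8 / √(41 × 584) = 8 / 154.7385 ≈ 0.052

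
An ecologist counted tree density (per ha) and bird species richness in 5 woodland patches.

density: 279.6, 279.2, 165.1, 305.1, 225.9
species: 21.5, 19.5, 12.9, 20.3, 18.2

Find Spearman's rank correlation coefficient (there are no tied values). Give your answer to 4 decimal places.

Rank density: 4, 3, 1, 5, 2
Rank species: 5, 3, 1, 4, 2
d = rank(density) − rank(species): -1, 0, 0, 1, 0; Σd² = 2
ρ = 1 − 6Σd² / [n(n²−1)] = 1 − 6×2 / (5×24) = 1 − 12/120 ≈ 0.9000

0.9000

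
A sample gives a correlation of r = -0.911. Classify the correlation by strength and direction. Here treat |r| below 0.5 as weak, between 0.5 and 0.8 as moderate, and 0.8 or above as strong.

r = -0.911 < 0 so the relationship is negative.
|r| = 0.911, which falls in the strong range.

strong negative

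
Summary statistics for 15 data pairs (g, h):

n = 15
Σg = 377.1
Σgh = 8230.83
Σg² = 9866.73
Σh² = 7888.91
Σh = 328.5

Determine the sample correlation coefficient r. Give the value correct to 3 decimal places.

-0.053

r = (nΣgh − ΣgΣh) / √[(nΣg² − (Σg)²)(nΣh² − (Σh)²)]
Numerator: 15×8230.83 − 377.1×328.5 = -414.9
Denominator: √[(148000.95 − 142204.41)(118333.65 − 107912.25)] = √[5796.54 × 10421.4] = 7772.2623
r = -414.9 / 7772.2623 ≈ -0.053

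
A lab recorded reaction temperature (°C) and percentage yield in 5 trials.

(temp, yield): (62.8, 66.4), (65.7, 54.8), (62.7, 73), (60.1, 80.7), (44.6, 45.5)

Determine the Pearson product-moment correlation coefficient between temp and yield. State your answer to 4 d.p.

0.5621

n = 5, Σx = 295.9, Σy = 320.4, Σx² = 17792.79, Σy² = 21323.74, Σxy = 19226.75
nΣxy − ΣxΣy = 96133.75 − 94806.36 = 1327.39
nΣx² − (Σx)² = 88963.95 − 87556.81 = 1407.14; nΣy² − (Σy)² = 106618.7 − 102656.16 = 3962.54
r = 1327.39 / √(1407.14 × 3962.54) = 1327.39 / 2361.3235 ≈ 0.5621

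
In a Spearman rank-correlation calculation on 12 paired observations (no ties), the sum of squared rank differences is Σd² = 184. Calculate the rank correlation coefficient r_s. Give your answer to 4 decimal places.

0.3566

ρ = 1 − 6Σd² / [n(n²−1)] = 1 − 6×184 / (12×143)
  = 1 − 1104/1716 = 1 − 0.64336 ≈ 0.3566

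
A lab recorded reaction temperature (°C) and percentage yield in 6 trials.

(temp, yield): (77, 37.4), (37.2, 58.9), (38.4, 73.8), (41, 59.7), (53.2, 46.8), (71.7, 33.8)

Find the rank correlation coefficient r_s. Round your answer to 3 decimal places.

-0.771

Rank temp: 6, 1, 2, 3, 4, 5
Rank yield: 2, 4, 6, 5, 3, 1
d = rank(temp) − rank(yield): 4, -3, -4, -2, 1, 4; Σd² = 62
ρ = 1 − 6Σd² / [n(n²−1)] = 1 − 6×62 / (6×35) = 1 − 372/210 ≈ -0.771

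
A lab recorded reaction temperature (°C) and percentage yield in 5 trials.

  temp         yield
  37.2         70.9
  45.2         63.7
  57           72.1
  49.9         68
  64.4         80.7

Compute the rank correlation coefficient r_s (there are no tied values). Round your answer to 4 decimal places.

Rank temp: 1, 2, 4, 3, 5
Rank yield: 3, 1, 4, 2, 5
d = rank(temp) − rank(yield): -2, 1, 0, 1, 0; Σd² = 6
ρ = 1 − 6Σd² / [n(n²−1)] = 1 − 6×6 / (5×24) = 1 − 36/120 ≈ 0.7000

0.7000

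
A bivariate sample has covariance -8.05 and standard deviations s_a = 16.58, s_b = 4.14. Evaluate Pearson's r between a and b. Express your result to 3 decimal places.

r = Cov(a,b) / (s_a · s_b) = -8.05 / (16.58 × 4.14)
  = -8.05 / 68.6412 ≈ -0.117

-0.117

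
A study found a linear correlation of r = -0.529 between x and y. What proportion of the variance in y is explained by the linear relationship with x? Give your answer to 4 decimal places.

0.2798

r² = (-0.529)² = 0.2798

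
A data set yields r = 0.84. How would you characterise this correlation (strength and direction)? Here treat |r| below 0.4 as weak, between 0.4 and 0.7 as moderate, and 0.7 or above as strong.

strong positive

r = 0.84 > 0 so the relationship is positive.
|r| = 0.84, which falls in the strong range.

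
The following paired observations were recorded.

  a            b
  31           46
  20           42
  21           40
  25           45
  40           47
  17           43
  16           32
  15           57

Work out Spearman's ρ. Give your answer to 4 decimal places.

0.2381

Rank a: 7, 4, 5, 6, 8, 3, 2, 1
Rank b: 6, 3, 2, 5, 7, 4, 1, 8
d = rank(a) − rank(b): 1, 1, 3, 1, 1, -1, 1, -7; Σd² = 64
ρ = 1 − 6Σd² / [n(n²−1)] = 1 − 6×64 / (8×63) = 1 − 384/504 ≈ 0.2381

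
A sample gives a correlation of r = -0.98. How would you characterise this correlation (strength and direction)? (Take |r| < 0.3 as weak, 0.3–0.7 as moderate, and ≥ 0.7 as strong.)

strong negative

r = -0.98 < 0 so the relationship is negative.
|r| = 0.98, which falls in the strong range.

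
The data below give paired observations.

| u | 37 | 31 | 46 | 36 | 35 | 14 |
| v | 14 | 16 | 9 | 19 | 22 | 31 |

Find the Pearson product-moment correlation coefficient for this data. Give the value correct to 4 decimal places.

n = 6, Σu = 199, Σv = 111, Σu² = 7163, Σv² = 2339, Σuv = 3316
nΣuv − ΣuΣv = 19896 − 22089 = -2193
nΣu² − (Σu)² = 42978 − 39601 = 3377; nΣv² − (Σv)² = 14034 − 12321 = 1713
r = -2193 / √(3377 × 1713) = -2193 / 2405.1613 ≈ -0.9118

-0.9118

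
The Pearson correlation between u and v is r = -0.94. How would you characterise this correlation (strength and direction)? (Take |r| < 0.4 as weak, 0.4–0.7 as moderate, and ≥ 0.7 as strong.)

strong negative

r = -0.94 < 0 so the relationship is negative.
|r| = 0.94, which falls in the strong range.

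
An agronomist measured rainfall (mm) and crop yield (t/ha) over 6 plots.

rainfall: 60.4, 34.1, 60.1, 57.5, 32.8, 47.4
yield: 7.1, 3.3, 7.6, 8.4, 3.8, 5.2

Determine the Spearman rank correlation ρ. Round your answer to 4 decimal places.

0.7143

Rank rainfall: 6, 2, 5, 4, 1, 3
Rank yield: 4, 1, 5, 6, 2, 3
d = rank(rainfall) − rank(yield): 2, 1, 0, -2, -1, 0; Σd² = 10
ρ = 1 − 6Σd² / [n(n²−1)] = 1 − 6×10 / (6×35) = 1 − 60/210 ≈ 0.7143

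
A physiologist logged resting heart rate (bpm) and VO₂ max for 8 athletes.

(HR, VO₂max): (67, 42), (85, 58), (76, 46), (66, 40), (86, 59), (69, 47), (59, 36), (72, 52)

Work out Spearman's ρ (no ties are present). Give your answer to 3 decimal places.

0.929

Rank HR: 3, 7, 6, 2, 8, 4, 1, 5
Rank VO₂max: 3, 7, 4, 2, 8, 5, 1, 6
d = rank(HR) − rank(VO₂max): 0, 0, 2, 0, 0, -1, 0, -1; Σd² = 6
ρ = 1 − 6Σd² / [n(n²−1)] = 1 − 6×6 / (8×63) = 1 − 36/504 ≈ 0.929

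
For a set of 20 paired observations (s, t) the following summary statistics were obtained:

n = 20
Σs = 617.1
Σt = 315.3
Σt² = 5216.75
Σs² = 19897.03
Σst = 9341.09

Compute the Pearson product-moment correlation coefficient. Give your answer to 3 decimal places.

-0.844

r = (nΣst − ΣsΣt) / √[(nΣs² − (Σs)²)(nΣt² − (Σt)²)]
Numerator: 20×9341.09 − 617.1×315.3 = -7749.83
Denominator: √[(397940.6 − 380812.41)(104335 − 99414.09)] = √[17128.19 × 4920.91] = 9180.7560
r = -7749.83 / 9180.7560 ≈ -0.844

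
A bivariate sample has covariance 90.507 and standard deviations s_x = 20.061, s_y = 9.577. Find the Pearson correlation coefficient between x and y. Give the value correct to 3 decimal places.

r = Cov(x,y) / (s_x · s_y) = 90.507 / (20.061 × 9.577)
  = 90.507 / 192.1242 ≈ 0.471

0.471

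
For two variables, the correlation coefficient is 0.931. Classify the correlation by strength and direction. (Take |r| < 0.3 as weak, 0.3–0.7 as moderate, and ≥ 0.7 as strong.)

r = 0.931 > 0 so the relationship is positive.
|r| = 0.931, which falls in the strong range.

strong positive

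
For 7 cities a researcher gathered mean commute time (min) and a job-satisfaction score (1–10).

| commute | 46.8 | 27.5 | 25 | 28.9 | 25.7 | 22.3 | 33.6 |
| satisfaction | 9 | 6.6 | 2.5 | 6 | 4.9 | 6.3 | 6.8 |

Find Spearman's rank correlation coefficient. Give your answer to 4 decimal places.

0.7143

Rank commute: 7, 4, 2, 5, 3, 1, 6
Rank satisfaction: 7, 5, 1, 3, 2, 4, 6
d = rank(commute) − rank(satisfaction): 0, -1, 1, 2, 1, -3, 0; Σd² = 16
ρ = 1 − 6Σd² / [n(n²−1)] = 1 − 6×16 / (7×48) = 1 − 96/336 ≈ 0.7143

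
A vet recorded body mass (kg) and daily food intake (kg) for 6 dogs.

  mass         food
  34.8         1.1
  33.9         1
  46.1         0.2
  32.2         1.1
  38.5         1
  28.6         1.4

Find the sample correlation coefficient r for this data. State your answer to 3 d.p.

-0.952

n = 6, Σx = 214.1, Σy = 5.8, Σx² = 7822.51, Σy² = 6.42, Σxy = 195.36
nΣxy − ΣxΣy = 1172.16 − 1241.78 = -69.62
nΣx² − (Σx)² = 46935.06 − 45838.81 = 1096.25; nΣy² − (Σy)² = 38.52 − 33.64 = 4.88
r = -69.62 / √(1096.25 × 4.88) = -69.62 / 73.1416 ≈ -0.952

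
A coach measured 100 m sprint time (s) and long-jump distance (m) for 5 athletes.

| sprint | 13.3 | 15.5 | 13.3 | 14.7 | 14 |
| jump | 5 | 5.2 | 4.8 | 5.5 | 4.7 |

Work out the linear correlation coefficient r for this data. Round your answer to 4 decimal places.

n = 5, Σx = 70.8, Σy = 25.2, Σx² = 1006.12, Σy² = 127.42, Σxy = 357.59
nΣxy − ΣxΣy = 1787.95 − 1784.16 = 3.79
nΣx² − (Σx)² = 5030.6 − 5012.64 = 17.96; nΣy² − (Σy)² = 637.1 − 635.04 = 2.06
r = 3.79 / √(17.96 × 2.06) = 3.79 / 6.0826 ≈ 0.6231

0.6231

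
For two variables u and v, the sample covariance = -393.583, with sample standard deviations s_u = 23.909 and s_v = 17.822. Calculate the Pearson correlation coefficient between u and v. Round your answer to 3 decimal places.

r = Cov(u,v) / (s_u · s_v) = -393.583 / (23.909 × 17.822)
  = -393.583 / 426.1062 ≈ -0.924

-0.924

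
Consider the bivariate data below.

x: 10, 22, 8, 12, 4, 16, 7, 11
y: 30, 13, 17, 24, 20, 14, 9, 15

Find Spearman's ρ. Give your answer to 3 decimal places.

Rank x: 4, 8, 3, 6, 1, 7, 2, 5
Rank y: 8, 2, 5, 7, 6, 3, 1, 4
d = rank(x) − rank(y): -4, 6, -2, -1, -5, 4, 1, 1; Σd² = 100
ρ = 1 − 6Σd² / [n(n²−1)] = 1 − 6×100 / (8×63) = 1 − 600/504 ≈ -0.190

-0.190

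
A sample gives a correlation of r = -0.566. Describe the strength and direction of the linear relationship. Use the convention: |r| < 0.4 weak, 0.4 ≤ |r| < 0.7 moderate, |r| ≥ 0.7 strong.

r = -0.566 < 0 so the relationship is negative.
|r| = 0.566, which falls in the moderate range.

moderate negative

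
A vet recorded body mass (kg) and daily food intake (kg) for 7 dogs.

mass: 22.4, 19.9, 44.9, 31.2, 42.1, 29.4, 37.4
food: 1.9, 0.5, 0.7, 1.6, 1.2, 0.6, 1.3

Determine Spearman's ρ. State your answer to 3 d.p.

Rank mass: 2, 1, 7, 4, 6, 3, 5
Rank food: 7, 1, 3, 6, 4, 2, 5
d = rank(mass) − rank(food): -5, 0, 4, -2, 2, 1, 0; Σd² = 50
ρ = 1 − 6Σd² / [n(n²−1)] = 1 − 6×50 / (7×48) = 1 − 300/336 ≈ 0.107

0.107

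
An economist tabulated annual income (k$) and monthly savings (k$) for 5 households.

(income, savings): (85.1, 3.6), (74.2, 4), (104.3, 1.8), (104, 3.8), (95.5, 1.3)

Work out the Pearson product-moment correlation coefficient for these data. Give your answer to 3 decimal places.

n = 5, Σx = 463.1, Σy = 14.5, Σx² = 43562.39, Σy² = 48.33, Σxy = 1310.25
nΣxy − ΣxΣy = 6551.25 − 6714.95 = -163.7
nΣx² − (Σx)² = 217811.95 − 214461.61 = 3350.34; nΣy² − (Σy)² = 241.65 − 210.25 = 31.4
r = -163.7 / √(3350.34 × 31.4) = -163.7 / 324.3465 ≈ -0.505

-0.505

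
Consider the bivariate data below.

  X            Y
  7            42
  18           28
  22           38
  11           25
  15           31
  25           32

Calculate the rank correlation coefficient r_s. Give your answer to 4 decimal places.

Rank X: 1, 4, 5, 2, 3, 6
Rank Y: 6, 2, 5, 1, 3, 4
d = rank(X) − rank(Y): -5, 2, 0, 1, 0, 2; Σd² = 34
ρ = 1 − 6Σd² / [n(n²−1)] = 1 − 6×34 / (6×35) = 1 − 204/210 ≈ 0.0286

0.0286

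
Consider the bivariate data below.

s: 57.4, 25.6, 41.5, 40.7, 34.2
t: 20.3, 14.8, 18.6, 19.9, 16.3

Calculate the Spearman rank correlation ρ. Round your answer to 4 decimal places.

0.9000

Rank s: 5, 1, 4, 3, 2
Rank t: 5, 1, 3, 4, 2
d = rank(s) − rank(t): 0, 0, 1, -1, 0; Σd² = 2
ρ = 1 − 6Σd² / [n(n²−1)] = 1 − 6×2 / (5×24) = 1 − 12/120 ≈ 0.9000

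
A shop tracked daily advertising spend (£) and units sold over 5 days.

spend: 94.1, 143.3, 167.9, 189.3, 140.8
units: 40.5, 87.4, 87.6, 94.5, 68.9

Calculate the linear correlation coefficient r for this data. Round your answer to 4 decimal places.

0.9311

n = 5, Σx = 735.4, Σy = 378.9, Σx² = 113239.24, Σy² = 30630.23, Σxy = 58633.48
nΣxy − ΣxΣy = 293167.4 − 278643.06 = 14524.34
nΣx² − (Σx)² = 566196.2 − 540813.16 = 25383.04; nΣy² − (Σy)² = 153151.15 − 143565.21 = 9585.94
r = 14524.34 / √(25383.04 × 9585.94) = 14524.34 / 15598.7275 ≈ 0.9311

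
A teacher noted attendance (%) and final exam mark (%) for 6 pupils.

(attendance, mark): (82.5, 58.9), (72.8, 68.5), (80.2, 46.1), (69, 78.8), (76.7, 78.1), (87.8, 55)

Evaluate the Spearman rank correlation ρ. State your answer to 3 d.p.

-0.771

Rank attendance: 5, 2, 4, 1, 3, 6
Rank mark: 3, 4, 1, 6, 5, 2
d = rank(attendance) − rank(mark): 2, -2, 3, -5, -2, 4; Σd² = 62
ρ = 1 − 6Σd² / [n(n²−1)] = 1 − 6×62 / (6×35) = 1 − 372/210 ≈ -0.771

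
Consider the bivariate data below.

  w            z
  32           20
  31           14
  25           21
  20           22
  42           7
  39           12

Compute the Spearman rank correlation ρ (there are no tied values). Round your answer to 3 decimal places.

Rank w: 4, 3, 2, 1, 6, 5
Rank z: 4, 3, 5, 6, 1, 2
d = rank(w) − rank(z): 0, 0, -3, -5, 5, 3; Σd² = 68
ρ = 1 − 6Σd² / [n(n²−1)] = 1 − 6×68 / (6×35) = 1 − 408/210 ≈ -0.943

-0.943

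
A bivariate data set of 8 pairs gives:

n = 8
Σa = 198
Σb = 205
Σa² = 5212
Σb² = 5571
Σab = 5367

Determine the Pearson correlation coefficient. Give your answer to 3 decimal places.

0.932

r = (nΣab − ΣaΣb) / √[(nΣa² − (Σa)²)(nΣb² − (Σb)²)]
Numerator: 8×5367 − 198×205 = 2346
Denominator: √[(41696 − 39204)(44568 − 42025)] = √[2492 × 2543] = 2517.3709
r = 2346 / 2517.3709 ≈ 0.932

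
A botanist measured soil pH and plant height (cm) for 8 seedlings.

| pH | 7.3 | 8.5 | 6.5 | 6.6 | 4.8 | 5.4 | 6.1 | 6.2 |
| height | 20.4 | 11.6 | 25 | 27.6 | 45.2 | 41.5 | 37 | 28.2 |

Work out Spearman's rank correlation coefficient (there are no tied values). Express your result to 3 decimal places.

-0.976

Rank pH: 7, 8, 5, 6, 1, 2, 3, 4
Rank height: 2, 1, 3, 4, 8, 7, 6, 5
d = rank(pH) − rank(height): 5, 7, 2, 2, -7, -5, -3, -1; Σd² = 166
ρ = 1 − 6Σd² / [n(n²−1)] = 1 − 6×166 / (8×63) = 1 − 996/504 ≈ -0.976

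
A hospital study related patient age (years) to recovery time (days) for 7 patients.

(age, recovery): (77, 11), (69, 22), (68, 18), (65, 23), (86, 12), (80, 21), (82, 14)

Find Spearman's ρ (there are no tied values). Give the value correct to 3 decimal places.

-0.643

Rank age: 4, 3, 2, 1, 7, 5, 6
Rank recovery: 1, 6, 4, 7, 2, 5, 3
d = rank(age) − rank(recovery): 3, -3, -2, -6, 5, 0, 3; Σd² = 92
ρ = 1 − 6Σd² / [n(n²−1)] = 1 − 6×92 / (7×48) = 1 − 552/336 ≈ -0.643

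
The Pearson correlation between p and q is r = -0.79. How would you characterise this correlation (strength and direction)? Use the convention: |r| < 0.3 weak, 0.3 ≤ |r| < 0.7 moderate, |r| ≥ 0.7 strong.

strong negative

r = -0.79 < 0 so the relationship is negative.
|r| = 0.79, which falls in the strong range.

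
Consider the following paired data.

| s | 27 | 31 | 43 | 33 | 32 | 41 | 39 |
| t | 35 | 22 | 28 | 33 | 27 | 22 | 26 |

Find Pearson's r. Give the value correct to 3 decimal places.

-0.467

n = 7, Σs = 246, Σt = 193, Σs² = 8854, Σt² = 5471, Σst = 6700
nΣst − ΣsΣt = 46900 − 47478 = -578
nΣs² − (Σs)² = 61978 − 60516 = 1462; nΣt² − (Σt)² = 38297 − 37249 = 1048
r = -578 / √(1462 × 1048) = -578 / 1237.8110 ≈ -0.467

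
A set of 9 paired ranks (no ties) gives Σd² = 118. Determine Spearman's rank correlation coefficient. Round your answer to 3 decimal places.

0.017

ρ = 1 − 6Σd² / [n(n²−1)] = 1 − 6×118 / (9×80)
  = 1 − 708/720 = 1 − 0.9833 ≈ 0.017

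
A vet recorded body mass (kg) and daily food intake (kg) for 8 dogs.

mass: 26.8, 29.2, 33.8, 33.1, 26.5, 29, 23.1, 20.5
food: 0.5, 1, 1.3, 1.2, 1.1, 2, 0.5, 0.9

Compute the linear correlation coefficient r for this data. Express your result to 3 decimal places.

n = 8, Σx = 222, Σy = 8.5, Σx² = 6306.04, Σy² = 10.65, Σxy = 243.41
nΣxy − ΣxΣy = 1947.28 − 1887 = 60.28
nΣx² − (Σx)² = 50448.32 − 49284 = 1164.32; nΣy² − (Σy)² = 85.2 − 72.25 = 12.95
r = 60.28 / √(1164.32 × 12.95) = 60.28 / 122.7923 ≈ 0.491

0.491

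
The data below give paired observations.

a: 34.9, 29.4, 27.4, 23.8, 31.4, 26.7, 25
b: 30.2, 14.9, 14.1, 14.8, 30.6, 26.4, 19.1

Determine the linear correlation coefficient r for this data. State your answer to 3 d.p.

0.672

n = 7, Σa = 198.6, Σb = 150.1, Σa² = 5723.42, Σb² = 3550.03, Σab = 4373.84
nΣab − ΣaΣb = 30616.88 − 29809.86 = 807.02
nΣa² − (Σa)² = 40063.94 − 39441.96 = 621.98; nΣb² − (Σb)² = 24850.21 − 22530.01 = 2320.2
r = 807.02 / √(621.98 × 2320.2) = 807.02 / 1201.2985 ≈ 0.672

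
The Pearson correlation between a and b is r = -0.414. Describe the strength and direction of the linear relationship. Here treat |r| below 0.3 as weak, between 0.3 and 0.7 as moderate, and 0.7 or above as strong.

moderate negative

r = -0.414 < 0 so the relationship is negative.
|r| = 0.414, which falls in the moderate range.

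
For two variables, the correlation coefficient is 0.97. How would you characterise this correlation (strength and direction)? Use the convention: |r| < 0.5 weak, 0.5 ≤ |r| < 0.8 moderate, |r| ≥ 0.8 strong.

r = 0.97 > 0 so the relationship is positive.
|r| = 0.97, which falls in the strong range.

strong positive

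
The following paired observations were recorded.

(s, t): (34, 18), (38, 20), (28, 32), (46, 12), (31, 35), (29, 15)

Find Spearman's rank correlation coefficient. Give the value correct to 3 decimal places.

-0.486

Rank s: 4, 5, 1, 6, 3, 2
Rank t: 3, 4, 5, 1, 6, 2
d = rank(s) − rank(t): 1, 1, -4, 5, -3, 0; Σd² = 52
ρ = 1 − 6Σd² / [n(n²−1)] = 1 − 6×52 / (6×35) = 1 − 312/210 ≈ -0.486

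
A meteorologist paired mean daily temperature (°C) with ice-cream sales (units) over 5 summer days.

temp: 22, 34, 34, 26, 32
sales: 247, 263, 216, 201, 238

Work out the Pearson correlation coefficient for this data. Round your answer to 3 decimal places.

0.147

n = 5, Σx = 148, Σy = 1165, Σx² = 4496, Σy² = 273879, Σxy = 34562
nΣxy − ΣxΣy = 172810 − 172420 = 390
nΣx² − (Σx)² = 22480 − 21904 = 576; nΣy² − (Σy)² = 1369395 − 1357225 = 12170
r = 390 / √(576 × 12170) = 390 / 2647.6254 ≈ 0.147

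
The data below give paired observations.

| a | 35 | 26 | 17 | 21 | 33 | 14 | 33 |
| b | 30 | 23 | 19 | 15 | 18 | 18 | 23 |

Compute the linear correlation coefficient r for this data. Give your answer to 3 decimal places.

0.629

n = 7, Σa = 179, Σb = 146, Σa² = 5005, Σb² = 3192, Σab = 3891
nΣab − ΣaΣb = 27237 − 26134 = 1103
nΣa² − (Σa)² = 35035 − 32041 = 2994; nΣb² − (Σb)² = 22344 − 21316 = 1028
r = 1103 / √(2994 × 1028) = 1103 / 1754.3751 ≈ 0.629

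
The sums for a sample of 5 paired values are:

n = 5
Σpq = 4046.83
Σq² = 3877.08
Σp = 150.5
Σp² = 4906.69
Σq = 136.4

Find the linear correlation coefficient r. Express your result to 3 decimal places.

r = (nΣpq − ΣpΣq) / √[(nΣp² − (Σp)²)(nΣq² − (Σq)²)]
Numerator: 5×4046.83 − 150.5×136.4 = -294.05
Denominator: √[(24533.45 − 22650.25)(19385.4 − 18604.96)] = √[1883.2 × 780.44] = 1212.3220
r = -294.05 / 1212.3220 ≈ -0.243

-0.243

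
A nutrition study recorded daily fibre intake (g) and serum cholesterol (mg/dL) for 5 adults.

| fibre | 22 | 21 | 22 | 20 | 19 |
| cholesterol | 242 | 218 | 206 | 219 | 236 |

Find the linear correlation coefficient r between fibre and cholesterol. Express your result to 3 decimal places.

-0.247

n = 5, Σx = 104, Σy = 1121, Σx² = 2170, Σy² = 252181, Σxy = 23298
nΣxy − ΣxΣy = 116490 − 116584 = -94
nΣx² − (Σx)² = 10850 − 10816 = 34; nΣy² − (Σy)² = 1260905 − 1256641 = 4264
r = -94 / √(34 × 4264) = -94 / 380.7571 ≈ -0.247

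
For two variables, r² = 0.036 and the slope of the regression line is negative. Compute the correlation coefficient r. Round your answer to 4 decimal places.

-0.1897

|r| = √0.036 = 0.1897
The association is negative, so r = −0.1897.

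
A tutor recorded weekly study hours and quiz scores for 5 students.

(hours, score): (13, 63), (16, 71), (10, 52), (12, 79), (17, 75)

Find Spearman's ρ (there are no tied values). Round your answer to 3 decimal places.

0.400

Rank hours: 3, 4, 1, 2, 5
Rank score: 2, 3, 1, 5, 4
d = rank(hours) − rank(score): 1, 1, 0, -3, 1; Σd² = 12
ρ = 1 − 6Σd² / [n(n²−1)] = 1 − 6×12 / (5×24) = 1 − 72/120 ≈ 0.400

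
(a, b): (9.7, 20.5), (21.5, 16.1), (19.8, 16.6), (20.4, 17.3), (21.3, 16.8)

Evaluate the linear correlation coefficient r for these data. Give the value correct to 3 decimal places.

n = 5, Σa = 92.7, Σb = 87.3, Σa² = 1818.23, Σb² = 1536.55, Σab = 1584.44
nΣab − ΣaΣb = 7922.2 − 8092.71 = -170.51
nΣa² − (Σa)² = 9091.15 − 8593.29 = 497.86; nΣb² − (Σb)² = 7682.75 − 7621.29 = 61.46
r = -170.51 / √(497.86 × 61.46) = -170.51 / 174.9242 ≈ -0.975

-0.975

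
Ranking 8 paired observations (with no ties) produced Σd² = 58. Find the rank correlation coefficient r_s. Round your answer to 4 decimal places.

ρ = 1 − 6Σd² / [n(n²−1)] = 1 − 6×58 / (8×63)
  = 1 − 348/504 = 1 − 0.69048 ≈ 0.3095

0.3095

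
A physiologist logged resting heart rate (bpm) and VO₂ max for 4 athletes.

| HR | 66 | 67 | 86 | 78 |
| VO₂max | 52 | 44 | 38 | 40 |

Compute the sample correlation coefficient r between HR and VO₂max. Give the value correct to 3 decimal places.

n = 4, Σx = 297, Σy = 174, Σx² = 22325, Σy² = 7684, Σxy = 12768
nΣxy − ΣxΣy = 51072 − 51678 = -606
nΣx² − (Σx)² = 89300 − 88209 = 1091; nΣy² − (Σy)² = 30736 − 30276 = 460
r = -606 / √(1091 × 460) = -606 / 708.4208 ≈ -0.855

-0.855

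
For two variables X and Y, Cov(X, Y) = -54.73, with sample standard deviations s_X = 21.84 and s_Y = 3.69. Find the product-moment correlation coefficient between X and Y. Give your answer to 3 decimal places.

-0.679

r = Cov(X,Y) / (s_X · s_Y) = -54.73 / (21.84 × 3.69)
  = -54.73 / 80.5896 ≈ -0.679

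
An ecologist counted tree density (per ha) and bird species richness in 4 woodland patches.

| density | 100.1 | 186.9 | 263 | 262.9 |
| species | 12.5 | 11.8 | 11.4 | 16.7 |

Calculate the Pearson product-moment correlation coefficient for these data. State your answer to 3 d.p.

n = 4, Σx = 812.9, Σy = 52.4, Σx² = 183237.03, Σy² = 704.34, Σxy = 10845.3
nΣxy − ΣxΣy = 43381.2 − 42595.96 = 785.24
nΣx² − (Σx)² = 732948.12 − 660806.41 = 72141.71; nΣy² − (Σy)² = 2817.36 − 2745.76 = 71.6
r = 785.24 / √(72141.71 × 71.6) = 785.24 / 2272.7399 ≈ 0.346

0.346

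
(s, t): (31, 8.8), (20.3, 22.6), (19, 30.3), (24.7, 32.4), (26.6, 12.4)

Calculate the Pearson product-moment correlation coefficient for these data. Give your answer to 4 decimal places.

-0.7479

n = 5, Σs = 121.6, Σt = 106.5, Σs² = 3051.74, Σt² = 2709.81, Σst = 2437.4
nΣst − ΣsΣt = 12187 − 12950.4 = -763.4
nΣs² − (Σs)² = 15258.7 − 14786.56 = 472.14; nΣt² − (Σt)² = 13549.05 − 11342.25 = 2206.8
r = -763.4 / √(472.14 × 2206.8) = -763.4 / 1020.7441 ≈ -0.7479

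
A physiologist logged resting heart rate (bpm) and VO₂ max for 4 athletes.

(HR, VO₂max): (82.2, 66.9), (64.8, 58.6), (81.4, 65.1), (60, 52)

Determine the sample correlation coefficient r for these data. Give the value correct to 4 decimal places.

n = 4, Σx = 288.4, Σy = 242.6, Σx² = 21181.84, Σy² = 14851.58, Σxy = 17715.6
nΣxy − ΣxΣy = 70862.4 − 69965.84 = 896.56
nΣx² − (Σx)² = 84727.36 − 83174.56 = 1552.8; nΣy² − (Σy)² = 59406.32 − 58854.76 = 551.56
r = 896.56 / √(1552.8 × 551.56) = 896.56 / 925.4525 ≈ 0.9688

0.9688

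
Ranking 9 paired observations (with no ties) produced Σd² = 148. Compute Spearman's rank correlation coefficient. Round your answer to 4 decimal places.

ρ = 1 − 6Σd² / [n(n²−1)] = 1 − 6×148 / (9×80)
  = 1 − 888/720 = 1 − 1.23333 ≈ -0.2333

-0.2333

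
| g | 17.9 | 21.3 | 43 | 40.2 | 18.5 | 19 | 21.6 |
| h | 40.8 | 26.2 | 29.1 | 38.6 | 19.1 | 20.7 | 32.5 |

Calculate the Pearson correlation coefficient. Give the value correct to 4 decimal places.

n = 7, Σg = 181.5, Σh = 207, Σg² = 5408.95, Σh² = 6537.4, Σgh = 5540.05
nΣgh − ΣgΣh = 38780.35 − 37570.5 = 1209.85
nΣg² − (Σg)² = 37862.65 − 32942.25 = 4920.4; nΣh² − (Σh)² = 45761.8 − 42849 = 2912.8
r = 1209.85 / √(4920.4 × 2912.8) = 1209.85 / 3785.7814 ≈ 0.3196

0.3196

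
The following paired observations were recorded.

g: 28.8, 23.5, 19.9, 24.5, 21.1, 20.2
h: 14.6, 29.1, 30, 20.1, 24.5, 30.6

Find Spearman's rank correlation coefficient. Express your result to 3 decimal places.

-0.886

Rank g: 6, 4, 1, 5, 3, 2
Rank h: 1, 4, 5, 2, 3, 6
d = rank(g) − rank(h): 5, 0, -4, 3, 0, -4; Σd² = 66
ρ = 1 − 6Σd² / [n(n²−1)] = 1 − 6×66 / (6×35) = 1 − 396/210 ≈ -0.886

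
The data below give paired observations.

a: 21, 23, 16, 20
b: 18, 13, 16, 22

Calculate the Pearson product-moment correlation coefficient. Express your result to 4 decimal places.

n = 4, Σa = 80, Σb = 69, Σa² = 1626, Σb² = 1233, Σab = 1373
nΣab − ΣaΣb = 5492 − 5520 = -28
nΣa² − (Σa)² = 6504 − 6400 = 104; nΣb² − (Σb)² = 4932 − 4761 = 171
r = -28 / √(104 × 171) = -28 / 133.3567 ≈ -0.2100

-0.2100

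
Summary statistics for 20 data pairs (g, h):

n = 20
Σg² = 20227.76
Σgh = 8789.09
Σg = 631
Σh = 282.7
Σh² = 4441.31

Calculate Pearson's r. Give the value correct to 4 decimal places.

-0.3448

r = (nΣgh − ΣgΣh) / √[(nΣg² − (Σg)²)(nΣh² − (Σh)²)]
Numerator: 20×8789.09 − 631×282.7 = -2601.9
Denominator: √[(404555.2 − 398161)(88826.2 − 79919.29)] = √[6394.2 × 8906.91] = 7546.6923
r = -2601.9 / 7546.6923 ≈ -0.3448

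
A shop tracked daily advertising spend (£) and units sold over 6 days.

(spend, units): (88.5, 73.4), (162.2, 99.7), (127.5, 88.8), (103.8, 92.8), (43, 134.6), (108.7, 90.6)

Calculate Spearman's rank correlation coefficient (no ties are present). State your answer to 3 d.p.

-0.086

Rank spend: 2, 6, 5, 3, 1, 4
Rank units: 1, 5, 2, 4, 6, 3
d = rank(spend) − rank(units): 1, 1, 3, -1, -5, 1; Σd² = 38
ρ = 1 − 6Σd² / [n(n²−1)] = 1 − 6×38 / (6×35) = 1 − 228/210 ≈ -0.086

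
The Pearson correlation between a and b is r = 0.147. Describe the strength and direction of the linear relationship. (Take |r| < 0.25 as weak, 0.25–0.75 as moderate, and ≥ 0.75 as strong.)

r = 0.147 > 0 so the relationship is positive.
|r| = 0.147, which falls in the weak range.

weak positive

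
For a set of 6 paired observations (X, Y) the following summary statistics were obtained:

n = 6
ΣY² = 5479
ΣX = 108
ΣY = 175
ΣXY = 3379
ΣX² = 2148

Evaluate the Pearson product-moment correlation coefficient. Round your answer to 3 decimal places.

0.828

r = (nΣXY − ΣXΣY) / √[(nΣX² − (ΣX)²)(nΣY² − (ΣY)²)]
Numerator: 6×3379 − 108×175 = 1374
Denominator: √[(12888 − 11664)(32874 − 30625)] = √[1224 × 2249] = 1659.1492
r = 1374 / 1659.1492 ≈ 0.828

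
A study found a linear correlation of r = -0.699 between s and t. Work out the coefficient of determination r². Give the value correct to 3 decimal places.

r² = (-0.699)² = 0.489

0.489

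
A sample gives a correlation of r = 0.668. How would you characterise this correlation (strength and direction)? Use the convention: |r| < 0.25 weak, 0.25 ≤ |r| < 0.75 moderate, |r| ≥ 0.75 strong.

moderate positive

r = 0.668 > 0 so the relationship is positive.
|r| = 0.668, which falls in the moderate range.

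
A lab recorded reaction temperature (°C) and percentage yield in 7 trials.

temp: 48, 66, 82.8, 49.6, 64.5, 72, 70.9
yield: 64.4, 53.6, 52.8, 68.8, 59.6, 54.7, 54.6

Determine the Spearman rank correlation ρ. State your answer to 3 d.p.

Rank temp: 1, 4, 7, 2, 3, 6, 5
Rank yield: 6, 2, 1, 7, 5, 4, 3
d = rank(temp) − rank(yield): -5, 2, 6, -5, -2, 2, 2; Σd² = 102
ρ = 1 − 6Σd² / [n(n²−1)] = 1 − 6×102 / (7×48) = 1 − 612/336 ≈ -0.821

-0.821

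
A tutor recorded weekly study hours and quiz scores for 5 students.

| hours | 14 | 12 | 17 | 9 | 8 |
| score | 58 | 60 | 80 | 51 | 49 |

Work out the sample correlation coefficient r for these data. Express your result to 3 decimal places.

0.924

n = 5, Σx = 60, Σy = 298, Σx² = 774, Σy² = 18366, Σxy = 3743
nΣxy − ΣxΣy = 18715 − 17880 = 835
nΣx² − (Σx)² = 3870 − 3600 = 270; nΣy² − (Σy)² = 91830 − 88804 = 3026
r = 835 / √(270 × 3026) = 835 / 903.8916 ≈ 0.924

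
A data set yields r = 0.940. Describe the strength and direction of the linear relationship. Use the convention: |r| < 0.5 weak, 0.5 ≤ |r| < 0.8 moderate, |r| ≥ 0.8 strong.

r = 0.940 > 0 so the relationship is positive.
|r| = 0.940, which falls in the strong range.

strong positive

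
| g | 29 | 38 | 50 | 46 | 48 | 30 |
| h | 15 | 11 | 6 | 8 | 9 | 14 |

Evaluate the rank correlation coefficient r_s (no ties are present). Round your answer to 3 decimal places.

-0.943

Rank g: 1, 3, 6, 4, 5, 2
Rank h: 6, 4, 1, 2, 3, 5
d = rank(g) − rank(h): -5, -1, 5, 2, 2, -3; Σd² = 68
ρ = 1 − 6Σd² / [n(n²−1)] = 1 − 6×68 / (6×35) = 1 − 408/210 ≈ -0.943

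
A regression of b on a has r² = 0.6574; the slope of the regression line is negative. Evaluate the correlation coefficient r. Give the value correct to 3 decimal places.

|r| = √0.6574 = 0.811
The association is negative, so r = −0.811.

-0.811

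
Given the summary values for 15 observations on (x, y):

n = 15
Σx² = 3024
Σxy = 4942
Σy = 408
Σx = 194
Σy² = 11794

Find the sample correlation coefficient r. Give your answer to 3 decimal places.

-0.559

r = (nΣxy − ΣxΣy) / √[(nΣx² − (Σx)²)(nΣy² − (Σy)²)]
Numerator: 15×4942 − 194×408 = -5022
Denominator: √[(45360 − 37636)(176910 − 166464)] = √[7724 × 10446] = 8982.4776
r = -5022 / 8982.4776 ≈ -0.559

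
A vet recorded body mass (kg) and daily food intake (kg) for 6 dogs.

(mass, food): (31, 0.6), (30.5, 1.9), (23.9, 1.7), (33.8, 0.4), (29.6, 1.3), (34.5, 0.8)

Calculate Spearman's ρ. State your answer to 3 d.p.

-0.657

Rank mass: 4, 3, 1, 5, 2, 6
Rank food: 2, 6, 5, 1, 4, 3
d = rank(mass) − rank(food): 2, -3, -4, 4, -2, 3; Σd² = 58
ρ = 1 − 6Σd² / [n(n²−1)] = 1 − 6×58 / (6×35) = 1 − 348/210 ≈ -0.657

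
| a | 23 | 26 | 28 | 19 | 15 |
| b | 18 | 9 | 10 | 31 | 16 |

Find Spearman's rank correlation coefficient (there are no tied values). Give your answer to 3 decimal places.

-0.600

Rank a: 3, 4, 5, 2, 1
Rank b: 4, 1, 2, 5, 3
d = rank(a) − rank(b): -1, 3, 3, -3, -2; Σd² = 32
ρ = 1 − 6Σd² / [n(n²−1)] = 1 − 6×32 / (5×24) = 1 − 192/120 ≈ -0.600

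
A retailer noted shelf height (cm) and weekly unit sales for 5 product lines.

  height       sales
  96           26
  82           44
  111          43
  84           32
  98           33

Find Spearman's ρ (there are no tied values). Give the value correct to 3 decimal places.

Rank height: 3, 1, 5, 2, 4
Rank sales: 1, 5, 4, 2, 3
d = rank(height) − rank(sales): 2, -4, 1, 0, 1; Σd² = 22
ρ = 1 − 6Σd² / [n(n²−1)] = 1 − 6×22 / (5×24) = 1 − 132/120 ≈ -0.100

-0.100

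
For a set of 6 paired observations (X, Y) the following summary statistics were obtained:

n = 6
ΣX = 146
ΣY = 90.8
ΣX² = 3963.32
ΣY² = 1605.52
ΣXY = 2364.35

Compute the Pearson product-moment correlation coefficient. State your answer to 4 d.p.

r = (nΣXY − ΣXΣY) / √[(nΣX² − (ΣX)²)(nΣY² − (ΣY)²)]
Numerator: 6×2364.35 − 146×90.8 = 929.3
Denominator: √[(23779.92 − 21316)(9633.12 − 8244.64)] = √[2463.92 × 1388.48] = 1849.6226
r = 929.3 / 1849.6226 ≈ 0.5024

0.5024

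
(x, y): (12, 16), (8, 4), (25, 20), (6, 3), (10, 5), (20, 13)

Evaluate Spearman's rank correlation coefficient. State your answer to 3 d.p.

0.943

Rank x: 4, 2, 6, 1, 3, 5
Rank y: 5, 2, 6, 1, 3, 4
d = rank(x) − rank(y): -1, 0, 0, 0, 0, 1; Σd² = 2
ρ = 1 − 6Σd² / [n(n²−1)] = 1 − 6×2 / (6×35) = 1 − 12/210 ≈ 0.943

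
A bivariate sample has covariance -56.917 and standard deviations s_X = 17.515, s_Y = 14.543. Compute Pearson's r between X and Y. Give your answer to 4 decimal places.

-0.2234

r = Cov(X,Y) / (s_X · s_Y) = -56.917 / (17.515 × 14.543)
  = -56.917 / 254.7206 ≈ -0.2234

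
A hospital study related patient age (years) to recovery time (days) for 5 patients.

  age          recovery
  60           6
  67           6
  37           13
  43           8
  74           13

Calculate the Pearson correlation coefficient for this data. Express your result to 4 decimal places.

-0.1614

n = 5, Σx = 281, Σy = 46, Σx² = 16783, Σy² = 474, Σxy = 2549
nΣxy − ΣxΣy = 12745 − 12926 = -181
nΣx² − (Σx)² = 83915 − 78961 = 4954; nΣy² − (Σy)² = 2370 − 2116 = 254
r = -181 / √(4954 × 254) = -181 / 1121.7469 ≈ -0.1614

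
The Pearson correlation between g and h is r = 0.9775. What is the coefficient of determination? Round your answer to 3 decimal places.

0.956

r² = (0.9775)² = 0.956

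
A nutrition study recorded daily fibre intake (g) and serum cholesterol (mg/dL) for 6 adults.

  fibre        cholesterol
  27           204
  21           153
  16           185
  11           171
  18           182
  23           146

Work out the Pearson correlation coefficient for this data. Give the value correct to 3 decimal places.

n = 6, Σx = 116, Σy = 1041, Σx² = 2400, Σy² = 182931, Σxy = 20196
nΣxy − ΣxΣy = 121176 − 120756 = 420
nΣx² − (Σx)² = 14400 − 13456 = 944; nΣy² − (Σy)² = 1097586 − 1083681 = 13905
r = 420 / √(944 × 13905) = 420 / 3623.0264 ≈ 0.116

0.116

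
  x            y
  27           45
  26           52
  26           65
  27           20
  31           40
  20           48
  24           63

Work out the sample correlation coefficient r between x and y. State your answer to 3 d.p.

-0.333

n = 7, Σx = 181, Σy = 333, Σx² = 4747, Σy² = 17227, Σxy = 8509
nΣxy − ΣxΣy = 59563 − 60273 = -710
nΣx² − (Σx)² = 33229 − 32761 = 468; nΣy² − (Σy)² = 120589 − 110889 = 9700
r = -710 / √(468 × 9700) = -710 / 2130.6337 ≈ -0.333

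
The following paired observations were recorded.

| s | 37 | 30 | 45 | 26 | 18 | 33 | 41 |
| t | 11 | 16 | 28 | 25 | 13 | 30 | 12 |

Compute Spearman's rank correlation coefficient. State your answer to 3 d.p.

Rank s: 5, 3, 7, 2, 1, 4, 6
Rank t: 1, 4, 6, 5, 3, 7, 2
d = rank(s) − rank(t): 4, -1, 1, -3, -2, -3, 4; Σd² = 56
ρ = 1 − 6Σd² / [n(n²−1)] = 1 − 6×56 / (7×48) = 1 − 336/336 ≈ 0.000

0.000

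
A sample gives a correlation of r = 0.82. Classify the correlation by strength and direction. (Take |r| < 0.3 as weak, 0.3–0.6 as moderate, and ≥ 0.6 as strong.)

strong positive

r = 0.82 > 0 so the relationship is positive.
|r| = 0.82, which falls in the strong range.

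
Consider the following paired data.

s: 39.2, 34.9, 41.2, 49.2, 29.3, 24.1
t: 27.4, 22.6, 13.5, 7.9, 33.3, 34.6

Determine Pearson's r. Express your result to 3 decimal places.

n = 6, Σs = 217.9, Σt = 139.3, Σs² = 8312.03, Σt² = 3812.23, Σst = 4617.25
nΣst − ΣsΣt = 27703.5 − 30353.47 = -2649.97
nΣs² − (Σs)² = 49872.18 − 47480.41 = 2391.77; nΣt² − (Σt)² = 22873.38 − 19404.49 = 3468.89
r = -2649.97 / √(2391.77 × 3468.89) = -2649.97 / 2880.4144 ≈ -0.920

-0.920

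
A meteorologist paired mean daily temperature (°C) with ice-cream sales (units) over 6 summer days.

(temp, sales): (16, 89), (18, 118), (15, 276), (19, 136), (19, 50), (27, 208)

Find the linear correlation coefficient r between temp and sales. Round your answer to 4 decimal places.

0.0999

n = 6, Σx = 114, Σy = 877, Σx² = 2256, Σy² = 162281, Σxy = 16838
nΣxy − ΣxΣy = 101028 − 99978 = 1050
nΣx² − (Σx)² = 13536 − 12996 = 540; nΣy² − (Σy)² = 973686 − 769129 = 204557
r = 1050 / √(540 × 204557) = 1050 / 10510.0324 ≈ 0.0999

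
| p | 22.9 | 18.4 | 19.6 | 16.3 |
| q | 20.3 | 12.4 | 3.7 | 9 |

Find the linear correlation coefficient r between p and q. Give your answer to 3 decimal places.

n = 4, Σp = 77.2, Σq = 45.4, Σp² = 1512.82, Σq² = 660.54, Σpq = 912.25
nΣpq − ΣpΣq = 3649 − 3504.88 = 144.12
nΣp² − (Σp)² = 6051.28 − 5959.84 = 91.44; nΣq² − (Σq)² = 2642.16 − 2061.16 = 581
r = 144.12 / √(91.44 × 581) = 144.12 / 230.4922 ≈ 0.625

0.625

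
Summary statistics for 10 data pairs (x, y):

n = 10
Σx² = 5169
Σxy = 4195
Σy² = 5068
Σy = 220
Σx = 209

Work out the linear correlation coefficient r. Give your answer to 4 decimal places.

r = (nΣxy − ΣxΣy) / √[(nΣx² − (Σx)²)(nΣy² − (Σy)²)]
Numerator: 10×4195 − 209×220 = -4030
Denominator: √[(51690 − 43681)(50680 − 48400)] = √[8009 × 2280] = 4273.2330
r = -4030 / 4273.2330 ≈ -0.9431

-0.9431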